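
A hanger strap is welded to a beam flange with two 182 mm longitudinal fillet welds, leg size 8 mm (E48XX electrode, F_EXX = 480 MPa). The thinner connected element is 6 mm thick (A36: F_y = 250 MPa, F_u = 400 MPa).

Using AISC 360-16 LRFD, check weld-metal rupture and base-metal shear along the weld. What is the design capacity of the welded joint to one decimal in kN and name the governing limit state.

Weld metal: throat = 0.707×8 = 5.656 mm, L = 2×182 = 364 mm. φR_n = 0.75 × 0.6 × 480 × 5.656 × 364 = 444.7 kN.
Base metal shear (6 mm plate): yield φR_n = 1.0×0.6×250×6×364 = 327.6 kN; rupture φR_n = 0.75×0.6×400×6×364 = 393.1 kN; take 327.6 kN (yield).
Governing: min(444.7, 327.6) = 327.6 kN → base-metal shear.

327.6 kN (base-metal shear governs)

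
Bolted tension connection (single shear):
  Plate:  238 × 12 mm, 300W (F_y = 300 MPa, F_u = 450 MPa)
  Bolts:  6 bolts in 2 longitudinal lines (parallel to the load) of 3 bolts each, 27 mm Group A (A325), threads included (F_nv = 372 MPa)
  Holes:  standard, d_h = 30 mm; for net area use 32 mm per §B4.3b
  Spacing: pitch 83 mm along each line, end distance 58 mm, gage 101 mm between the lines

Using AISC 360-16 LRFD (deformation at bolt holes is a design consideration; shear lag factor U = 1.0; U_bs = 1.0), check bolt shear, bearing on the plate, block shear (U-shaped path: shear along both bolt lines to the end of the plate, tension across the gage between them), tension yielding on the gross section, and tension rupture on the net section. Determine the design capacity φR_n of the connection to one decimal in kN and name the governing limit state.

704.7 kN (net-section rupture governs)

Bolt shear: A_b = π(27)²/4 = 572.56 mm². φR_n = 0.75 × 372 × 572.56 × 6 × 1 = 958.5 kN.
Bearing (12 mm plate, F_u = 450 MPa): end bolts L_c = 58 − 30/2 = 43, R_n = min(1.2×43×12×450, 2.4×27×12×450) = 278.64 kN/bolt; interior L_c = 83 − 30 = 53, R_n = 343.44 kN/bolt. φR_n = 0.75 × (2×278.64 + 4×343.44) = 1448.3 kN.
Block shear: shear path 2×[58+2×83] = 2×224 mm, A_gv = 5376, A_nv = 2×(224 − 2.5×32)×12 = 3456 mm²; tension across gage: (101 − 1×32)×12 = 828 mm². R_n = min(0.6×450×3456, 0.6×300×5376) + 1.0×450×828 = min(933.12, 967.68) + 372.6 = 1305.7 kN. φR_n = 0.75 × 1305.7 = 979.3 kN.
Tension yield (gross): A_g = 238×12 = 2856 mm². φR_n = 0.90 × 300 × 2856 = 771.1 kN.
Tension rupture (net): A_n = (238 − 2×32)×12 = 2088 mm² (U = 1.0, A_e = A_n). φR_n = 0.75 × 450 × 2088 = 704.7 kN.
Governing: min(958.5, 1448.3, 979.3, 771.1, 704.7) = 704.7 kN → net-section rupture.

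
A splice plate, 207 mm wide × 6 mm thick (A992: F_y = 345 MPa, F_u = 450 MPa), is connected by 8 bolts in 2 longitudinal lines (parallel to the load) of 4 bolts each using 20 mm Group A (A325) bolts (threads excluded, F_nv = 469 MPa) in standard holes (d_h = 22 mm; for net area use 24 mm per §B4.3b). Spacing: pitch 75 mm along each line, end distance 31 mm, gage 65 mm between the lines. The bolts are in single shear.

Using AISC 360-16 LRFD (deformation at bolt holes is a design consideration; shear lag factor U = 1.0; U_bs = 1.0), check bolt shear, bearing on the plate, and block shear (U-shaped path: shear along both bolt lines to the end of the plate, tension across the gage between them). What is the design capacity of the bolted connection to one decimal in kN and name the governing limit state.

Bolt shear: A_b = π(20)²/4 = 314.16 mm². φR_n = 0.75 × 469 × 314.16 × 8 × 1 = 884.0 kN.
Bearing (6 mm plate, F_u = 450 MPa): end bolts L_c = 31 − 22/2 = 20, R_n = min(1.2×20×6×450, 2.4×20×6×450) = 64.8 kN/bolt; interior L_c = 75 − 22 = 53, R_n = 129.6 kN/bolt. φR_n = 0.75 × (2×64.8 + 6×129.6) = 680.4 kN.
Block shear: shear path 2×[31+3×75] = 2×256 mm, A_gv = 3072, A_nv = 2×(256 − 3.5×24)×6 = 2064 mm²; tension across gage: (65 − 1×24)×6 = 246 mm². R_n = min(0.6×450×2064, 0.6×345×3072) + 1.0×450×246 = min(557.28, 635.9) + 110.7 = 667.98 kN. φR_n = 0.75 × 667.98 = 501.0 kN.
Governing: min(884.0, 680.4, 501.0) = 501.0 kN → block shear.

501.0 kN (block shear governs)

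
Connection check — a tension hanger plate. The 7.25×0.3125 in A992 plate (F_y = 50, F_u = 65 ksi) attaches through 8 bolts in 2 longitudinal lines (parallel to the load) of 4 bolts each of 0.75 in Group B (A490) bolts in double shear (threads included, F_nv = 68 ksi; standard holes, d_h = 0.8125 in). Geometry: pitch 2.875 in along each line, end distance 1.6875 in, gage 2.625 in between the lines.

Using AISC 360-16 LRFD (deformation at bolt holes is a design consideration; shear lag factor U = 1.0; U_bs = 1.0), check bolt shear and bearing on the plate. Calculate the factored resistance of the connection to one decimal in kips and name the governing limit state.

Bolt shear: A_b = π(0.75)²/4 = 0.44179 in². φR_n = 0.75 × 68 × 0.44179 × 8 × 2 = 360.5 kips.
Bearing (0.3125 in plate, F_u = 65 ksi): end bolts L_c = 1.6875 − 0.8125/2 = 1.28125, R_n = min(1.2×1.28125×0.3125×65, 2.4×0.75×0.3125×65) = 31.23 kips/bolt; interior L_c = 2.875 − 0.8125 = 2.0625, R_n = 36.563 kips/bolt. φR_n = 0.75 × (2×31.23 + 6×36.563) = 211.4 kips.
Governing: min(360.5, 211.4) = 211.4 kips → bearing.

211.4 kips (bearing governs)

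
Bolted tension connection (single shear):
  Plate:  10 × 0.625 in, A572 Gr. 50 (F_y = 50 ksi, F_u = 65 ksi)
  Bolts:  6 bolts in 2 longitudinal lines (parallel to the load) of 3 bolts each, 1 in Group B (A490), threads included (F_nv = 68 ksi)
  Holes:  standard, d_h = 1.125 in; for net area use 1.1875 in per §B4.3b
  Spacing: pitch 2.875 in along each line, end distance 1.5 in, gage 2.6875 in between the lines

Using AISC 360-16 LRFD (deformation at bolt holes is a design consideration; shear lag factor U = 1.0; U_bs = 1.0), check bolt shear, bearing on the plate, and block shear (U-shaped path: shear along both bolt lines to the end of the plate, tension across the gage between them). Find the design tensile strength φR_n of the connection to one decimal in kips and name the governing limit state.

202.2 kips (block shear governs)

Bolt shear: A_b = π(1)²/4 = 0.7854 in². φR_n = 0.75 × 68 × 0.7854 × 6 × 1 = 240.3 kips.
Bearing (0.625 in plate, F_u = 65 ksi): end bolts L_c = 1.5 − 1.125/2 = 0.9375, R_n = min(1.2×0.9375×0.625×65, 2.4×1×0.625×65) = 45.703 kips/bolt; interior L_c = 2.875 − 1.125 = 1.75, R_n = 85.313 kips/bolt. φR_n = 0.75 × (2×45.703 + 4×85.313) = 324.5 kips.
Block shear: shear path 2×[1.5+2×2.875] = 2×7.25 in, A_gv = 9.0625, A_nv = 2×(7.25 − 2.5×1.1875)×0.625 = 5.3516 in²; tension across gage: (2.6875 − 1×1.1875)×0.625 = 0.9375 in². R_n = min(0.6×65×5.3516, 0.6×50×9.0625) + 1.0×65×0.9375 = min(208.71, 271.88) + 60.938 = 269.65 kips. φR_n = 0.75 × 269.65 = 202.2 kips.
Governing: min(240.3, 324.5, 202.2) = 202.2 kips → block shear.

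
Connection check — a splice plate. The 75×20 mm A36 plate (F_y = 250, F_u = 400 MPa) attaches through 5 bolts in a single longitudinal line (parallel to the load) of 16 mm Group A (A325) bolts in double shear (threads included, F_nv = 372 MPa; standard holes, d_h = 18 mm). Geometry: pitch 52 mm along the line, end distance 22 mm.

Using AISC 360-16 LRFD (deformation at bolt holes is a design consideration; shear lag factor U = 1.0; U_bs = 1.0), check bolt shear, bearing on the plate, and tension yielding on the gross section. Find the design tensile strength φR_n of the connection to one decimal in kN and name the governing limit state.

Bolt shear: A_b = π(16)²/4 = 201.06 mm². φR_n = 0.75 × 372 × 201.06 × 5 × 2 = 561.0 kN.
Bearing (20 mm plate, F_u = 400 MPa): end bolts L_c = 22 − 18/2 = 13, R_n = min(1.2×13×20×400, 2.4×16×20×400) = 124.8 kN/bolt; interior L_c = 52 − 18 = 34, R_n = 307.2 kN/bolt. φR_n = 0.75 × (1×124.8 + 4×307.2) = 1015.2 kN.
Tension yield (gross): A_g = 75×20 = 1500 mm². φR_n = 0.90 × 250 × 1500 = 337.5 kN.
Governing: min(561.0, 1015.2, 337.5) = 337.5 kN → gross-section yield.

337.5 kN (gross-section yield governs)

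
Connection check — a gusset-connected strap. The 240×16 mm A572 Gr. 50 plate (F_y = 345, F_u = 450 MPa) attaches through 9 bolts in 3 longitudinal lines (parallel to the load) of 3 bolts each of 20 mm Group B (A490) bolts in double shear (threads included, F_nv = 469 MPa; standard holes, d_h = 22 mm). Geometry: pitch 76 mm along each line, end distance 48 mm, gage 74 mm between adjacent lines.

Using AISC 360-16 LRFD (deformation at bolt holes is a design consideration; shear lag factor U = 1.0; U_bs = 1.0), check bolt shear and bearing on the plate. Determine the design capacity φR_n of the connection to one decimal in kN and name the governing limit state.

Bolt shear: A_b = π(20)²/4 = 314.16 mm². φR_n = 0.75 × 469 × 314.16 × 9 × 2 = 1989.1 kN.
Bearing (16 mm plate, F_u = 450 MPa): end bolts L_c = 48 − 22/2 = 37, R_n = min(1.2×37×16×450, 2.4×20×16×450) = 319.68 kN/bolt; interior L_c = 76 − 22 = 54, R_n = 345.6 kN/bolt. φR_n = 0.75 × (3×319.68 + 6×345.6) = 2274.5 kN.
Governing: min(1989.1, 2274.5) = 1989.1 kN → bolt shear.

1989.1 kN (bolt shear governs)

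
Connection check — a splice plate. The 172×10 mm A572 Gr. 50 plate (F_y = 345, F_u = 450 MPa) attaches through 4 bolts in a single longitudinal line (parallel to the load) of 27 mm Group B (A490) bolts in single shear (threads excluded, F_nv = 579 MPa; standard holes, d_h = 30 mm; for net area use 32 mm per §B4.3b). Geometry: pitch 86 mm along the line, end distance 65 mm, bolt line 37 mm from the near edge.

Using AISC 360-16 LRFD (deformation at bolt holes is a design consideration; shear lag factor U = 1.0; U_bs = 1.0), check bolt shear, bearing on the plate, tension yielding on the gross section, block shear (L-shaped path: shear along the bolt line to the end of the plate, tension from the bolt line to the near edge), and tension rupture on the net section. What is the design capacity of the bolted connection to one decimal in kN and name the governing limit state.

472.5 kN (net-section rupture governs)

Bolt shear: A_b = π(27)²/4 = 572.56 mm². φR_n = 0.75 × 579 × 572.56 × 4 × 1 = 994.5 kN.
Bearing (10 mm plate, F_u = 450 MPa): end bolts L_c = 65 − 30/2 = 50, R_n = min(1.2×50×10×450, 2.4×27×10×450) = 270 kN/bolt; interior L_c = 86 − 30 = 56, R_n = 291.6 kN/bolt. φR_n = 0.75 × (1×270 + 3×291.6) = 858.6 kN.
Tension yield (gross): A_g = 172×10 = 1720 mm². φR_n = 0.90 × 345 × 1720 = 534.1 kN.
Block shear: shear path 1×[65+3×86] = 1×323 mm, A_gv = 3230, A_nv = 1×(323 − 3.5×32)×10 = 2110 mm²; tension to near edge: (37 − 0.5×32)×10 = 210 mm². R_n = min(0.6×450×2110, 0.6×345×3230) + 1.0×450×210 = min(569.7, 668.61) + 94.5 = 664.2 kN. φR_n = 0.75 × 664.2 = 498.2 kN.
Tension rupture (net): A_n = (172 − 1×32)×10 = 1400 mm² (U = 1.0, A_e = A_n). φR_n = 0.75 × 450 × 1400 = 472.5 kN.
Governing: min(994.5, 858.6, 534.1, 498.2, 472.5) = 472.5 kN → net-section rupture.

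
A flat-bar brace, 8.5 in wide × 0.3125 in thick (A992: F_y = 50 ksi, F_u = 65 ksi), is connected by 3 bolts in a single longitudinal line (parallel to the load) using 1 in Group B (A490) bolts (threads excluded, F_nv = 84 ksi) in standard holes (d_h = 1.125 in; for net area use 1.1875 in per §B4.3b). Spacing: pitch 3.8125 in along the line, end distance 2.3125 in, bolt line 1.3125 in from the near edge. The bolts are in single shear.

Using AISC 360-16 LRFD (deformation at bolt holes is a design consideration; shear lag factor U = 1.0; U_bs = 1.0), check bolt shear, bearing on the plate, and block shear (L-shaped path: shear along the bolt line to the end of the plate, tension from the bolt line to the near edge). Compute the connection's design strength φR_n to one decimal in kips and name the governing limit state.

Bolt shear: A_b = π(1)²/4 = 0.7854 in². φR_n = 0.75 × 84 × 0.7854 × 3 × 1 = 148.4 kips.
Bearing (0.3125 in plate, F_u = 65 ksi): end bolts L_c = 2.3125 − 1.125/2 = 1.75, R_n = min(1.2×1.75×0.3125×65, 2.4×1×0.3125×65) = 42.656 kips/bolt; interior L_c = 3.8125 − 1.125 = 2.6875, R_n = 48.75 kips/bolt. φR_n = 0.75 × (1×42.656 + 2×48.75) = 105.1 kips.
Block shear: shear path 1×[2.3125+2×3.8125] = 1×9.9375 in, A_gv = 3.1055, A_nv = 1×(9.9375 − 2.5×1.1875)×0.3125 = 2.1777 in²; tension to near edge: (1.3125 − 0.5×1.1875)×0.3125 = 0.22461 in². R_n = min(0.6×65×2.1777, 0.6×50×3.1055) + 1.0×65×0.22461 = min(84.93, 93.165) + 14.6 = 99.53 kips. φR_n = 0.75 × 99.53 = 74.6 kips.
Governing: min(148.4, 105.1, 74.6) = 74.6 kips → block shear.

74.6 kips (block shear governs)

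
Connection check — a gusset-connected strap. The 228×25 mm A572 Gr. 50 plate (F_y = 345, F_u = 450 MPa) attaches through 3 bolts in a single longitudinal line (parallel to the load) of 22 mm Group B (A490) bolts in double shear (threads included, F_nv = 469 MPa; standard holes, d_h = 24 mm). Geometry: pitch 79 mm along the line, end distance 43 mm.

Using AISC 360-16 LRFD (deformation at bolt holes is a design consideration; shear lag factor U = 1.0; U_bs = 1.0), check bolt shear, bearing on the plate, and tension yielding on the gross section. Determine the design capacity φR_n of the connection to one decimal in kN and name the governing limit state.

Bolt shear: A_b = π(22)²/4 = 380.13 mm². φR_n = 0.75 × 469 × 380.13 × 3 × 2 = 802.3 kN.
Bearing (25 mm plate, F_u = 450 MPa): end bolts L_c = 43 − 24/2 = 31, R_n = min(1.2×31×25×450, 2.4×22×25×450) = 418.5 kN/bolt; interior L_c = 79 − 24 = 55, R_n = 594 kN/bolt. φR_n = 0.75 × (1×418.5 + 2×594) = 1204.9 kN.
Tension yield (gross): A_g = 228×25 = 5700 mm². φR_n = 0.90 × 345 × 5700 = 1769.9 kN.
Governing: min(802.3, 1204.9, 1769.9) = 802.3 kN → bolt shear.

802.3 kN (bolt shear governs)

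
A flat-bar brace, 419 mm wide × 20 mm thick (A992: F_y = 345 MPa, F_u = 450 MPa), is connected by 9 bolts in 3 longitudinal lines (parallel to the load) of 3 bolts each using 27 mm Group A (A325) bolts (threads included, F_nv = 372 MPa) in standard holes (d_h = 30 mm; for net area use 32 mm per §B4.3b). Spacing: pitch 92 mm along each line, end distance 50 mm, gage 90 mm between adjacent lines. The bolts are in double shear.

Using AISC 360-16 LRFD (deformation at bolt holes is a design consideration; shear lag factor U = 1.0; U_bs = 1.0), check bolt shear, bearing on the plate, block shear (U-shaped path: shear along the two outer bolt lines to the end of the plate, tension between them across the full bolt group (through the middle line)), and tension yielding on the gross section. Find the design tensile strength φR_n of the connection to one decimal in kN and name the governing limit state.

Bolt shear: A_b = π(27)²/4 = 572.56 mm². φR_n = 0.75 × 372 × 572.56 × 9 × 2 = 2875.4 kN.
Bearing (20 mm plate, F_u = 450 MPa): end bolts L_c = 50 − 30/2 = 35, R_n = min(1.2×35×20×450, 2.4×27×20×450) = 378 kN/bolt; interior L_c = 92 − 30 = 62, R_n = 583.2 kN/bolt. φR_n = 0.75 × (3×378 + 6×583.2) = 3474.9 kN.
Block shear: shear path 2×[50+2×92] = 2×234 mm, A_gv = 9360, A_nv = 2×(234 − 2.5×32)×20 = 6160 mm²; tension across gage: (180 − 2×32)×20 = 2320 mm². R_n = min(0.6×450×6160, 0.6×345×9360) + 1.0×450×2320 = min(1663.2, 1937.5) + 1044 = 2707.2 kN. φR_n = 0.75 × 2707.2 = 2030.4 kN.
Tension yield (gross): A_g = 419×20 = 8380 mm². φR_n = 0.90 × 345 × 8380 = 2602.0 kN.
Governing: min(2875.4, 3474.9, 2030.4, 2602.0) = 2030.4 kN → block shear.

2030.4 kN (block shear governs)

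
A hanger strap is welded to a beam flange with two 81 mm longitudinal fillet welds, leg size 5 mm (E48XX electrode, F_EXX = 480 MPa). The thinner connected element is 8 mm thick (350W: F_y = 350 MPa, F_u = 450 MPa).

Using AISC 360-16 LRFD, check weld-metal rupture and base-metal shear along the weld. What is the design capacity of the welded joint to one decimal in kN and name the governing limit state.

Weld metal: throat = 0.707×5 = 3.535 mm, L = 2×81 = 162 mm. φR_n = 0.75 × 0.6 × 480 × 3.535 × 162 = 123.7 kN.
Base metal shear (8 mm plate): yield φR_n = 1.0×0.6×350×8×162 = 272.2 kN; rupture φR_n = 0.75×0.6×450×8×162 = 262.4 kN; take 262.4 kN (rupture).
Governing: min(123.7, 262.4) = 123.7 kN → weld metal.

123.7 kN (weld metal governs)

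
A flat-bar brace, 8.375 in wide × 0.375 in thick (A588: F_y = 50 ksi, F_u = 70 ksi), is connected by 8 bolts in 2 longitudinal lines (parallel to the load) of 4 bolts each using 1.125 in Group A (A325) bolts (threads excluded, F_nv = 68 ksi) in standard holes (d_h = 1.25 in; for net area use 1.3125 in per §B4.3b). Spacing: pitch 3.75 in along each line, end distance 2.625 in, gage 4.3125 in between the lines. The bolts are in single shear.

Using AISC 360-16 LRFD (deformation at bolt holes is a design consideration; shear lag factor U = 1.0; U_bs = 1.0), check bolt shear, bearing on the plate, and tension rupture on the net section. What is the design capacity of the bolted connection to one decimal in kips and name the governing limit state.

Bolt shear: A_b = π(1.125)²/4 = 0.99402 in². φR_n = 0.75 × 68 × 0.99402 × 8 × 1 = 405.6 kips.
Bearing (0.375 in plate, F_u = 70 ksi): end bolts L_c = 2.625 − 1.25/2 = 2, R_n = min(1.2×2×0.375×70, 2.4×1.125×0.375×70) = 63 kips/bolt; interior L_c = 3.75 − 1.25 = 2.5, R_n = 70.875 kips/bolt. φR_n = 0.75 × (2×63 + 6×70.875) = 413.4 kips.
Tension rupture (net): A_n = (8.375 − 2×1.3125)×0.375 = 2.1563 in² (U = 1.0, A_e = A_n). φR_n = 0.75 × 70 × 2.1563 = 113.2 kips.
Governing: min(405.6, 413.4, 113.2) = 113.2 kips → net-section rupture.

113.2 kips (net-section rupture governs)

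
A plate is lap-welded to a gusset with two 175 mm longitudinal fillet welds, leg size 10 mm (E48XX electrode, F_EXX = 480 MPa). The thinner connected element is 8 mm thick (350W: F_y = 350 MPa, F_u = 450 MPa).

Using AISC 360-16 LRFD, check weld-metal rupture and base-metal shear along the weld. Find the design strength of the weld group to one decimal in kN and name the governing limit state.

Weld metal: throat = 0.707×10 = 7.07 mm, L = 2×175 = 350 mm. φR_n = 0.75 × 0.6 × 480 × 7.07 × 350 = 534.5 kN.
Base metal shear (8 mm plate): yield φR_n = 1.0×0.6×350×8×350 = 588.0 kN; rupture φR_n = 0.75×0.6×450×8×350 = 567.0 kN; take 567.0 kN (rupture).
Governing: min(534.5, 567.0) = 534.5 kN → weld metal.

534.5 kN (weld metal governs)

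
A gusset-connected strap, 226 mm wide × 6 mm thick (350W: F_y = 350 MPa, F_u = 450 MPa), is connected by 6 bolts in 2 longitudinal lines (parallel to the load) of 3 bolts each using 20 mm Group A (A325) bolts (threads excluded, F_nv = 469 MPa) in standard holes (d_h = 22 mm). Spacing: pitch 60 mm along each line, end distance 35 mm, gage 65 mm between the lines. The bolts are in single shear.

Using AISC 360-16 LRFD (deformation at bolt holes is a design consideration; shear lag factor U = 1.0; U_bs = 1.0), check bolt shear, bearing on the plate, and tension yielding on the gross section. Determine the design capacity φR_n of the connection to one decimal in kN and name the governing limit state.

Bolt shear: A_b = π(20)²/4 = 314.16 mm². φR_n = 0.75 × 469 × 314.16 × 6 × 1 = 663.0 kN.
Bearing (6 mm plate, F_u = 450 MPa): end bolts L_c = 35 − 22/2 = 24, R_n = min(1.2×24×6×450, 2.4×20×6×450) = 77.76 kN/bolt; interior L_c = 60 − 22 = 38, R_n = 123.12 kN/bolt. φR_n = 0.75 × (2×77.76 + 4×123.12) = 486.0 kN.
Tension yield (gross): A_g = 226×6 = 1356 mm². φR_n = 0.90 × 350 × 1356 = 427.1 kN.
Governing: min(663.0, 486.0, 427.1) = 427.1 kN → gross-section yield.

427.1 kN (gross-section yield governs)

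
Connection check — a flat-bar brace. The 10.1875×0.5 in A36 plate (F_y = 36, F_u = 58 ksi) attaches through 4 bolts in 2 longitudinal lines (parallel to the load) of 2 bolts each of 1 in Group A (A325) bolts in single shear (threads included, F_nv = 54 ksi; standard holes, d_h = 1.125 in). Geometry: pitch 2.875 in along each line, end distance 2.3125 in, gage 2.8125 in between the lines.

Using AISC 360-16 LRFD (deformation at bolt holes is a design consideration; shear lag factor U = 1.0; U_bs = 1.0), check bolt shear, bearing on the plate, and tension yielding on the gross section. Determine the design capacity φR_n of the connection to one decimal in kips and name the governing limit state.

127.2 kips (bolt shear governs)

Bolt shear: A_b = π(1)²/4 = 0.7854 in². φR_n = 0.75 × 54 × 0.7854 × 4 × 1 = 127.2 kips.
Bearing (0.5 in plate, F_u = 58 ksi): end bolts L_c = 2.3125 − 1.125/2 = 1.75, R_n = min(1.2×1.75×0.5×58, 2.4×1×0.5×58) = 60.9 kips/bolt; interior L_c = 2.875 − 1.125 = 1.75, R_n = 60.9 kips/bolt. φR_n = 0.75 × (2×60.9 + 2×60.9) = 182.7 kips.
Tension yield (gross): A_g = 10.1875×0.5 = 5.0938 in². φR_n = 0.90 × 36 × 5.0938 = 165.0 kips.
Governing: min(127.2, 182.7, 165.0) = 127.2 kips → bolt shear.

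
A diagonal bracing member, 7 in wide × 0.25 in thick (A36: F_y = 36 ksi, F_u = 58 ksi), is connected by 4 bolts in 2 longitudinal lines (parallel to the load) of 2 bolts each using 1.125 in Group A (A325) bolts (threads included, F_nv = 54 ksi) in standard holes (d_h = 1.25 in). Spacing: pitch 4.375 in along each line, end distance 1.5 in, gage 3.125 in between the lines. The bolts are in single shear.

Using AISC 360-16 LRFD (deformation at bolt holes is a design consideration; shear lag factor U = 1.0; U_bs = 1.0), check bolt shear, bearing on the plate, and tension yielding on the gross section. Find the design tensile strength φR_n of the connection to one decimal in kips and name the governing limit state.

56.7 kips (gross-section yield governs)

Bolt shear: A_b = π(1.125)²/4 = 0.99402 in². φR_n = 0.75 × 54 × 0.99402 × 4 × 1 = 161.0 kips.
Bearing (0.25 in plate, F_u = 58 ksi): end bolts L_c = 1.5 − 1.25/2 = 0.875, R_n = min(1.2×0.875×0.25×58, 2.4×1.125×0.25×58) = 15.225 kips/bolt; interior L_c = 4.375 − 1.25 = 3.125, R_n = 39.15 kips/bolt. φR_n = 0.75 × (2×15.225 + 2×39.15) = 81.6 kips.
Tension yield (gross): A_g = 7×0.25 = 1.75 in². φR_n = 0.90 × 36 × 1.75 = 56.7 kips.
Governing: min(161.0, 81.6, 56.7) = 56.7 kips → gross-section yield.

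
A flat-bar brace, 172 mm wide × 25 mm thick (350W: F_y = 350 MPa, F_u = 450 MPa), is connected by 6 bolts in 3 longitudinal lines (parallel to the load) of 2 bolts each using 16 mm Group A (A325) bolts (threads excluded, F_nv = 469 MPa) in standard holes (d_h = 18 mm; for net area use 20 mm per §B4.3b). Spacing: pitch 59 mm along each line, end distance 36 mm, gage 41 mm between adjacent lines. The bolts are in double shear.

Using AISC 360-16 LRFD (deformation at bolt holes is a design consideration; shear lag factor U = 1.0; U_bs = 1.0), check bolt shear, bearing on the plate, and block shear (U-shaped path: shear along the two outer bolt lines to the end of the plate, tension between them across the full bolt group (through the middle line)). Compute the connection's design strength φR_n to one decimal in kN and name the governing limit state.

Bolt shear: A_b = π(16)²/4 = 201.06 mm². φR_n = 0.75 × 469 × 201.06 × 6 × 2 = 848.7 kN.
Bearing (25 mm plate, F_u = 450 MPa): end bolts L_c = 36 − 18/2 = 27, R_n = min(1.2×27×25×450, 2.4×16×25×450) = 364.5 kN/bolt; interior L_c = 59 − 18 = 41, R_n = 432 kN/bolt. φR_n = 0.75 × (3×364.5 + 3×432) = 1792.1 kN.
Block shear: shear path 2×[36+1×59] = 2×95 mm, A_gv = 4750, A_nv = 2×(95 − 1.5×20)×25 = 3250 mm²; tension across gage: (82 − 2×20)×25 = 1050 mm². R_n = min(0.6×450×3250, 0.6×350×4750) + 1.0×450×1050 = min(877.5, 997.5) + 472.5 = 1350 kN. φR_n = 0.75 × 1350 = 1012.5 kN.
Governing: min(848.7, 1792.1, 1012.5) = 848.7 kN → bolt shear.

848.7 kN (bolt shear governs)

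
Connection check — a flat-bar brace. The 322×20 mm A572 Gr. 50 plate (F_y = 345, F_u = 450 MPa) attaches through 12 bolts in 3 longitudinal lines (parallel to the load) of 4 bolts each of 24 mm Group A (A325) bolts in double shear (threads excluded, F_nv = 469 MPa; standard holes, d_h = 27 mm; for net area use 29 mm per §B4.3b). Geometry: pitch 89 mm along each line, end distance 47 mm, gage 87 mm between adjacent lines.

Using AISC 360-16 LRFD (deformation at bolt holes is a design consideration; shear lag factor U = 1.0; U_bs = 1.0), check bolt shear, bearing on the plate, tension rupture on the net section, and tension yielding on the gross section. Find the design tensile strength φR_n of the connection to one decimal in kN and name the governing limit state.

Bolt shear: A_b = π(24)²/4 = 452.39 mm². φR_n = 0.75 × 469 × 452.39 × 12 × 2 = 3819.1 kN.
Bearing (20 mm plate, F_u = 450 MPa): end bolts L_c = 47 − 27/2 = 33.5, R_n = min(1.2×33.5×20×450, 2.4×24×20×450) = 361.8 kN/bolt; interior L_c = 89 − 27 = 62, R_n = 518.4 kN/bolt. φR_n = 0.75 × (3×361.8 + 9×518.4) = 4313.3 kN.
Tension rupture (net): A_n = (322 − 3×29)×20 = 4700 mm² (U = 1.0, A_e = A_n). φR_n = 0.75 × 450 × 4700 = 1586.3 kN.
Tension yield (gross): A_g = 322×20 = 6440 mm². φR_n = 0.90 × 345 × 6440 = 1999.6 kN.
Governing: min(3819.1, 4313.3, 1586.3, 1999.6) = 1586.3 kN → net-section rupture.

1586.3 kN (net-section rupture governs)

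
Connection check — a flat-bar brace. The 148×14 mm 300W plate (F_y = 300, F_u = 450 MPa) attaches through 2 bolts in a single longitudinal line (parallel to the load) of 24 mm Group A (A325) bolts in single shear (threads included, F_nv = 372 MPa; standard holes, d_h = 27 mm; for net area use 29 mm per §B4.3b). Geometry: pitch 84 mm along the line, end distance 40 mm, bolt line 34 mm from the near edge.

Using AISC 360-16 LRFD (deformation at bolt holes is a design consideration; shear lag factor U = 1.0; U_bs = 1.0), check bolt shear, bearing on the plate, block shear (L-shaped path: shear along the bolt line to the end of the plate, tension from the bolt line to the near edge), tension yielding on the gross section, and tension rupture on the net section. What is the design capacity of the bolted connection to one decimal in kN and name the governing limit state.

252.4 kN (bolt shear governs)

Bolt shear: A_b = π(24)²/4 = 452.39 mm². φR_n = 0.75 × 372 × 452.39 × 2 × 1 = 252.4 kN.
Bearing (14 mm plate, F_u = 450 MPa): end bolts L_c = 40 − 27/2 = 26.5, R_n = min(1.2×26.5×14×450, 2.4×24×14×450) = 200.34 kN/bolt; interior L_c = 84 − 27 = 57, R_n = 362.88 kN/bolt. φR_n = 0.75 × (1×200.34 + 1×362.88) = 422.4 kN.
Block shear: shear path 1×[40+1×84] = 1×124 mm, A_gv = 1736, A_nv = 1×(124 − 1.5×29)×14 = 1127 mm²; tension to near edge: (34 − 0.5×29)×14 = 273 mm². R_n = min(0.6×450×1127, 0.6×300×1736) + 1.0×450×273 = min(304.29, 312.48) + 122.85 = 427.14 kN. φR_n = 0.75 × 427.14 = 320.4 kN.
Tension yield (gross): A_g = 148×14 = 2072 mm². φR_n = 0.90 × 300 × 2072 = 559.4 kN.
Tension rupture (net): A_n = (148 − 1×29)×14 = 1666 mm² (U = 1.0, A_e = A_n). φR_n = 0.75 × 450 × 1666 = 562.3 kN.
Governing: min(252.4, 422.4, 320.4, 559.4, 562.3) = 252.4 kN → bolt shear.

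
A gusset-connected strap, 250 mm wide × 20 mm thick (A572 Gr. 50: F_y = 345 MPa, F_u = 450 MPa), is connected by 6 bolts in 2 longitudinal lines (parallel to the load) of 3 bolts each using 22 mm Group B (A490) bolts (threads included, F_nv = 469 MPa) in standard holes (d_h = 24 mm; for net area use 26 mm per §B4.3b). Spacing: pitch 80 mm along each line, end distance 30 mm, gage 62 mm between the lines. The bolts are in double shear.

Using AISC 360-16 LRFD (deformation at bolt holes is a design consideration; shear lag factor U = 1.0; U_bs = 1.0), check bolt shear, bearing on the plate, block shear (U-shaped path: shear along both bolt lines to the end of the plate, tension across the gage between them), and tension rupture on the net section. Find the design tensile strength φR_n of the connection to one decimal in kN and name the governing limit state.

Bolt shear: A_b = π(22)²/4 = 380.13 mm². φR_n = 0.75 × 469 × 380.13 × 6 × 2 = 1604.5 kN.
Bearing (20 mm plate, F_u = 450 MPa): end bolts L_c = 30 − 24/2 = 18, R_n = min(1.2×18×20×450, 2.4×22×20×450) = 194.4 kN/bolt; interior L_c = 80 − 24 = 56, R_n = 475.2 kN/bolt. φR_n = 0.75 × (2×194.4 + 4×475.2) = 1717.2 kN.
Block shear: shear path 2×[30+2×80] = 2×190 mm, A_gv = 7600, A_nv = 2×(190 − 2.5×26)×20 = 5000 mm²; tension across gage: (62 − 1×26)×20 = 720 mm². R_n = min(0.6×450×5000, 0.6×345×7600) + 1.0×450×720 = min(1350, 1573.2) + 324 = 1674 kN. φR_n = 0.75 × 1674 = 1255.5 kN.
Tension rupture (net): A_n = (250 − 2×26)×20 = 3960 mm² (U = 1.0, A_e = A_n). φR_n = 0.75 × 450 × 3960 = 1336.5 kN.
Governing: min(1604.5, 1717.2, 1255.5, 1336.5) = 1255.5 kN → block shear.

1255.5 kN (block shear governs)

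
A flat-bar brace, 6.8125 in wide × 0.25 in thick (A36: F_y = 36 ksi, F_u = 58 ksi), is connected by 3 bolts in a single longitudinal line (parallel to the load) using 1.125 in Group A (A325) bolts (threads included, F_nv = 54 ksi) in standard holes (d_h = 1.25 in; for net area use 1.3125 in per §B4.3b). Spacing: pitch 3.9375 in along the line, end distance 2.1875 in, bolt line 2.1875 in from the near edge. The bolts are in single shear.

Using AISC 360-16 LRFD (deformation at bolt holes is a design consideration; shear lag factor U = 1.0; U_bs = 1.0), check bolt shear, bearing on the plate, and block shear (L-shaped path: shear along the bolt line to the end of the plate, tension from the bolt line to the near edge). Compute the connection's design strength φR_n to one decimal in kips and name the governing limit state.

57.4 kips (block shear governs)

Bolt shear: A_b = π(1.125)²/4 = 0.99402 in². φR_n = 0.75 × 54 × 0.99402 × 3 × 1 = 120.8 kips.
Bearing (0.25 in plate, F_u = 58 ksi): end bolts L_c = 2.1875 − 1.25/2 = 1.5625, R_n = min(1.2×1.5625×0.25×58, 2.4×1.125×0.25×58) = 27.188 kips/bolt; interior L_c = 3.9375 − 1.25 = 2.6875, R_n = 39.15 kips/bolt. φR_n = 0.75 × (1×27.188 + 2×39.15) = 79.1 kips.
Block shear: shear path 1×[2.1875+2×3.9375] = 1×10.0625 in, A_gv = 2.5156, A_nv = 1×(10.0625 − 2.5×1.3125)×0.25 = 1.6953 in²; tension to near edge: (2.1875 − 0.5×1.3125)×0.25 = 0.38281 in². R_n = min(0.6×58×1.6953, 0.6×36×2.5156) + 1.0×58×0.38281 = min(58.996, 54.337) + 22.203 = 76.54 kips. φR_n = 0.75 × 76.54 = 57.4 kips.
Governing: min(120.8, 79.1, 57.4) = 57.4 kips → block shear.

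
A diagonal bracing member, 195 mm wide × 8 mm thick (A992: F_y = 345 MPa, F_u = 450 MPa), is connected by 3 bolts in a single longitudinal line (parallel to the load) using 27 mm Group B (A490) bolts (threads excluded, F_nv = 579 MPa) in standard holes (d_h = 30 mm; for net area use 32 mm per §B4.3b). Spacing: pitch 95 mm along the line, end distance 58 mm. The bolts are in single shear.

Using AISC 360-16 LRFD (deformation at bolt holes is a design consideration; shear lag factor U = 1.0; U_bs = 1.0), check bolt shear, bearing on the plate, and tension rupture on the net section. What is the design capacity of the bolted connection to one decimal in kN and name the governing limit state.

Bolt shear: A_b = π(27)²/4 = 572.56 mm². φR_n = 0.75 × 579 × 572.56 × 3 × 1 = 745.9 kN.
Bearing (8 mm plate, F_u = 450 MPa): end bolts L_c = 58 − 30/2 = 43, R_n = min(1.2×43×8×450, 2.4×27×8×450) = 185.76 kN/bolt; interior L_c = 95 − 30 = 65, R_n = 233.28 kN/bolt. φR_n = 0.75 × (1×185.76 + 2×233.28) = 489.2 kN.
Tension rupture (net): A_n = (195 − 1×32)×8 = 1304 mm² (U = 1.0, A_e = A_n). φR_n = 0.75 × 450 × 1304 = 440.1 kN.
Governing: min(745.9, 489.2, 440.1) = 440.1 kN → net-section rupture.

440.1 kN (net-section rupture governs)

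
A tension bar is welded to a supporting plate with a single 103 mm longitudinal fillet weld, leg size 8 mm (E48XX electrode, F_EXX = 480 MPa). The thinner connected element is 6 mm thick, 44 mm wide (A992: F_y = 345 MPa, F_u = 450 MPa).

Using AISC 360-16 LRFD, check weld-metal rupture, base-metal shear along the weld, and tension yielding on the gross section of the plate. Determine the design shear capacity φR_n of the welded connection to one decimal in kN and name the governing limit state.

Weld metal: throat = 0.707×8 = 5.656 mm, L = 103 mm. φR_n = 0.75 × 0.6 × 480 × 5.656 × 103 = 125.8 kN.
Base metal shear (6 mm plate): yield φR_n = 1.0×0.6×345×6×103 = 127.9 kN; rupture φR_n = 0.75×0.6×450×6×103 = 125.1 kN; take 125.1 kN (rupture).
Tension yield (gross): A_g = 44×6 = 264 mm². φR_n = 0.90 × 345 × 264 = 82.0 kN.
Governing: min(125.8, 125.1, 82.0) = 82.0 kN → gross-section yield.

82.0 kN (gross-section yield governs)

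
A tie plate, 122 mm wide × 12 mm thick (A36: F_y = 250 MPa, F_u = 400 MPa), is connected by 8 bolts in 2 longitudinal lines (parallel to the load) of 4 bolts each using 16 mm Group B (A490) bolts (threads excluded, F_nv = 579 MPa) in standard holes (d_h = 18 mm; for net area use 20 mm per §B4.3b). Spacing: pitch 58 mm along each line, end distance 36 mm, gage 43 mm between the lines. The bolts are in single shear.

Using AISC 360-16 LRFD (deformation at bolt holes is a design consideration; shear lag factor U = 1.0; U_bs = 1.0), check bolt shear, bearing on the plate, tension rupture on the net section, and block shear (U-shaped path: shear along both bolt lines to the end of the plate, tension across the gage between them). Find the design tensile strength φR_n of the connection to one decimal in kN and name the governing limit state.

Bolt shear: A_b = π(16)²/4 = 201.06 mm². φR_n = 0.75 × 579 × 201.06 × 8 × 1 = 698.5 kN.
Bearing (12 mm plate, F_u = 400 MPa): end bolts L_c = 36 − 18/2 = 27, R_n = min(1.2×27×12×400, 2.4×16×12×400) = 155.52 kN/bolt; interior L_c = 58 − 18 = 40, R_n = 184.32 kN/bolt. φR_n = 0.75 × (2×155.52 + 6×184.32) = 1062.7 kN.
Tension rupture (net): A_n = (122 − 2×20)×12 = 984 mm² (U = 1.0, A_e = A_n). φR_n = 0.75 × 400 × 984 = 295.2 kN.
Block shear: shear path 2×[36+3×58] = 2×210 mm, A_gv = 5040, A_nv = 2×(210 − 3.5×20)×12 = 3360 mm²; tension across gage: (43 − 1×20)×12 = 276 mm². R_n = min(0.6×400×3360, 0.6×250×5040) + 1.0×400×276 = min(806.4, 756) + 110.4 = 866.4 kN. φR_n = 0.75 × 866.4 = 649.8 kN.
Governing: min(698.5, 1062.7, 295.2, 649.8) = 295.2 kN → net-section rupture.

295.2 kN (net-section rupture governs)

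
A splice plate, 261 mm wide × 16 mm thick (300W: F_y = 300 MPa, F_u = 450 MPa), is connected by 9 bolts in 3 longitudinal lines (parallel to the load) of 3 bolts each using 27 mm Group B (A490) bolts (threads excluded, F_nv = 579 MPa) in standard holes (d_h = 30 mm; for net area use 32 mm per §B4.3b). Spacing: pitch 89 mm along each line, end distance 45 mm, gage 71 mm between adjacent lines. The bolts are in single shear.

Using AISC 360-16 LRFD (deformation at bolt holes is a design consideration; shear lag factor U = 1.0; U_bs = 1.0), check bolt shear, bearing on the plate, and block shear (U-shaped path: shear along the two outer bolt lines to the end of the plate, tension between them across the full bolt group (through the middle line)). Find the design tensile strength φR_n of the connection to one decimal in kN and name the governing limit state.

1347.8 kN (block shear governs)

Bolt shear: A_b = π(27)²/4 = 572.56 mm². φR_n = 0.75 × 579 × 572.56 × 9 × 1 = 2237.7 kN.
Bearing (16 mm plate, F_u = 450 MPa): end bolts L_c = 45 − 30/2 = 30, R_n = min(1.2×30×16×450, 2.4×27×16×450) = 259.2 kN/bolt; interior L_c = 89 − 30 = 59, R_n = 466.56 kN/bolt. φR_n = 0.75 × (3×259.2 + 6×466.56) = 2682.7 kN.
Block shear: shear path 2×[45+2×89] = 2×223 mm, A_gv = 7136, A_nv = 2×(223 − 2.5×32)×16 = 4576 mm²; tension across gage: (142 − 2×32)×16 = 1248 mm². R_n = min(0.6×450×4576, 0.6×300×7136) + 1.0×450×1248 = min(1235.5, 1284.5) + 561.6 = 1797.1 kN. φR_n = 0.75 × 1797.1 = 1347.8 kN.
Governing: min(2237.7, 2682.7, 1347.8) = 1347.8 kN → block shear.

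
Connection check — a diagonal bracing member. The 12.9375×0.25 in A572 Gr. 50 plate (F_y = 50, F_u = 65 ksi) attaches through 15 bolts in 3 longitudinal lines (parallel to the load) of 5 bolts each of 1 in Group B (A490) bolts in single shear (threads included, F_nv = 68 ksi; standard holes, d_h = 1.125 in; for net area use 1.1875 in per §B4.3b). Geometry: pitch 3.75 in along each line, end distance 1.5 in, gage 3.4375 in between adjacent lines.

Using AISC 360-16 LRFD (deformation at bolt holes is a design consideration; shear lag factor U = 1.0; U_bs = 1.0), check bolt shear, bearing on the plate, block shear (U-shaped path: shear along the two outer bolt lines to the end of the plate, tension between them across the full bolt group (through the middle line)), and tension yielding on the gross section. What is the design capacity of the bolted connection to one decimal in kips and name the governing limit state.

145.5 kips (gross-section yield governs)

Bolt shear: A_b = π(1)²/4 = 0.7854 in². φR_n = 0.75 × 68 × 0.7854 × 15 × 1 = 600.8 kips.
Bearing (0.25 in plate, F_u = 65 ksi): end bolts L_c = 1.5 − 1.125/2 = 0.9375, R_n = min(1.2×0.9375×0.25×65, 2.4×1×0.25×65) = 18.281 kips/bolt; interior L_c = 3.75 − 1.125 = 2.625, R_n = 39 kips/bolt. φR_n = 0.75 × (3×18.281 + 12×39) = 392.1 kips.
Block shear: shear path 2×[1.5+4×3.75] = 2×16.5 in, A_gv = 8.25, A_nv = 2×(16.5 − 4.5×1.1875)×0.25 = 5.5781 in²; tension across gage: (6.875 − 2×1.1875)×0.25 = 1.125 in². R_n = min(0.6×65×5.5781, 0.6×50×8.25) + 1.0×65×1.125 = min(217.55, 247.5) + 73.125 = 290.68 kips. φR_n = 0.75 × 290.68 = 218.0 kips.
Tension yield (gross): A_g = 12.9375×0.25 = 3.2344 in². φR_n = 0.90 × 50 × 3.2344 = 145.5 kips.
Governing: min(600.8, 392.1, 218.0, 145.5) = 145.5 kips → gross-section yield.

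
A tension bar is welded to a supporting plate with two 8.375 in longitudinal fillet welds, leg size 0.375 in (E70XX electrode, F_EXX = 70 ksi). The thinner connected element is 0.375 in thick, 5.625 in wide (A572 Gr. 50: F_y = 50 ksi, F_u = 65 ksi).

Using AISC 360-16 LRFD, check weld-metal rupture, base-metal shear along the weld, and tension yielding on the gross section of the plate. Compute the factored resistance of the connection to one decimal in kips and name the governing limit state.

94.9 kips (gross-section yield governs)

Weld metal: throat = 0.707×0.375 = 0.26513 in, L = 2×8.375 = 16.75 in. φR_n = 0.75 × 0.6 × 70 × 0.26513 × 16.75 = 139.9 kips.
Base metal shear (0.375 in plate): yield φR_n = 1.0×0.6×50×0.375×16.75 = 188.4 kips; rupture φR_n = 0.75×0.6×65×0.375×16.75 = 183.7 kips; take 183.7 kips (rupture).
Tension yield (gross): A_g = 5.625×0.375 = 2.1094 in². φR_n = 0.90 × 50 × 2.1094 = 94.9 kips.
Governing: min(139.9, 183.7, 94.9) = 94.9 kips → gross-section yield.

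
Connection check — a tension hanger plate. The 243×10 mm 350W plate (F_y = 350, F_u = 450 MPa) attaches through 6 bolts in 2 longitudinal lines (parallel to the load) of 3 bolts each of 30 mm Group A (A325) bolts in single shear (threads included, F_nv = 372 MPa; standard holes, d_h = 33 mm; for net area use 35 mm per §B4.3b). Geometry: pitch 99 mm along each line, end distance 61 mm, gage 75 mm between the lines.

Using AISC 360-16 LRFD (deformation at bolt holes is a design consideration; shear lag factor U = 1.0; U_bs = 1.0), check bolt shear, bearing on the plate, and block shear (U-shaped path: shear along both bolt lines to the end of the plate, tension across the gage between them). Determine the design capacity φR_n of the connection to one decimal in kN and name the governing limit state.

829.6 kN (block shear governs)

Bolt shear: A_b = π(30)²/4 = 706.86 mm². φR_n = 0.75 × 372 × 706.86 × 6 × 1 = 1183.3 kN.
Bearing (10 mm plate, F_u = 450 MPa): end bolts L_c = 61 − 33/2 = 44.5, R_n = min(1.2×44.5×10×450, 2.4×30×10×450) = 240.3 kN/bolt; interior L_c = 99 − 33 = 66, R_n = 324 kN/bolt. φR_n = 0.75 × (2×240.3 + 4×324) = 1332.5 kN.
Block shear: shear path 2×[61+2×99] = 2×259 mm, A_gv = 5180, A_nv = 2×(259 − 2.5×35)×10 = 3430 mm²; tension across gage: (75 − 1×35)×10 = 400 mm². R_n = min(0.6×450×3430, 0.6×350×5180) + 1.0×450×400 = min(926.1, 1087.8) + 180 = 1106.1 kN. φR_n = 0.75 × 1106.1 = 829.6 kN.
Governing: min(1183.3, 1332.5, 829.6) = 829.6 kN → block shear.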